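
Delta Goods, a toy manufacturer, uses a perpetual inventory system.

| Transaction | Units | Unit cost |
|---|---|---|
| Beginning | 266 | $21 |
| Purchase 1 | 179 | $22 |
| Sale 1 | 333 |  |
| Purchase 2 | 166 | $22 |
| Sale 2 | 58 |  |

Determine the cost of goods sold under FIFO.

COGS = $8,336

Sale 1 (333) [FIFO — oldest first]: 266 @ $21 + 67 @ $22 = $7,060
Sale 2 (58) [FIFO — oldest first]: 58 @ $22 = $1,276
Total COGS = $7,060 + $1,276 = $8,336
Ending inventory: 54 @ $22 + 166 @ $22 = $4,840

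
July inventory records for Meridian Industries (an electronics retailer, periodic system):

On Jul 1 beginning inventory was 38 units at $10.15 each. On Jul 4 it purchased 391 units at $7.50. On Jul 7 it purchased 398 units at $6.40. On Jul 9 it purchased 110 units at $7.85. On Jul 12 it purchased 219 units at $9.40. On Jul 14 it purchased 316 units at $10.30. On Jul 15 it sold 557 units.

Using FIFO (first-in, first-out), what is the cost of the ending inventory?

Ending inventory = $7,904.90

Jul 15, 557 sold [FIFO — oldest first]: 38 @ $10.15 + 391 @ $7.50 + 128 @ $6.40 = $4,137.40
Ending inventory: 270 @ $6.40 + 110 @ $7.85 + 219 @ $9.40 + 316 @ $10.30 = $7,904.90
Check: goods available $12,042.30 = COGS $4,137.40 + ending $7,904.90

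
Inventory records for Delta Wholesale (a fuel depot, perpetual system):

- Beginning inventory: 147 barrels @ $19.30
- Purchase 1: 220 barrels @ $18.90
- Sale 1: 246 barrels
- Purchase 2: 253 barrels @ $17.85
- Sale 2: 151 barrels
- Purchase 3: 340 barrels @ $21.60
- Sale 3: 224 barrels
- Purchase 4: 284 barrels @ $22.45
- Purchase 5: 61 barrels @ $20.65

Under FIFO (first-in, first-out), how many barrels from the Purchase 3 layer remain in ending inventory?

339

Sale 1 (246) [FIFO — oldest first]: 147 @ $19.30 + 99 @ $18.90 = $4,708.20
Sale 2 (151) [FIFO — oldest first]: 121 @ $18.90 + 30 @ $17.85 = $2,822.40
Sale 3 (224) [FIFO — oldest first]: 223 @ $17.85 + 1 @ $21.60 = $4,002.15
Total COGS = $4,708.20 + $2,822.40 + $4,002.15 = $11,532.75
Ending inventory: 339 @ $21.60 + 284 @ $22.45 + 61 @ $20.65 = $14,957.85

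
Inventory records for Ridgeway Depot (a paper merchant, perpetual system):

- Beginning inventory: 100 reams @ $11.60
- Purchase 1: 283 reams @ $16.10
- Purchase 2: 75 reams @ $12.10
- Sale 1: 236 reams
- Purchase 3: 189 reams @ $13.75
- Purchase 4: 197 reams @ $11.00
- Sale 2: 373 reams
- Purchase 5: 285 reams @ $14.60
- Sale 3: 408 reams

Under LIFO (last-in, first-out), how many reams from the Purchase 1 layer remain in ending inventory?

12

Sale 1 (236) [LIFO — newest first]: 75 @ $12.10 + 161 @ $16.10 = $3,499.60
Sale 2 (373) [LIFO — newest first]: 197 @ $11.00 + 176 @ $13.75 = $4,587.00
Sale 3 (408) [LIFO — newest first]: 285 @ $14.60 + 13 @ $13.75 + 110 @ $16.10 = $6,110.75
Total COGS = $3,499.60 + $4,587.00 + $6,110.75 = $14,197.35
Ending inventory: 100 @ $11.60 + 12 @ $16.10 = $1,353.20
Check: goods available $15,550.55 = COGS $14,197.35 + ending $1,353.20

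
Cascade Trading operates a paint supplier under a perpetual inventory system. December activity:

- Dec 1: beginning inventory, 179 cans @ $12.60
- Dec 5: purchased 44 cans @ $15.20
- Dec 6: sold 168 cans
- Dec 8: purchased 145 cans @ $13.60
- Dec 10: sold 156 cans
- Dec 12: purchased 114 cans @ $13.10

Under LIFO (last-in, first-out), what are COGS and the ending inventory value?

Dec 6, 168 sold [LIFO — newest first]: 44 @ $15.20 + 124 @ $12.60 = $2,231.20
Dec 10, 156 sold [LIFO — newest first]: 145 @ $13.60 + 11 @ $12.60 = $2,110.60
Total COGS = $2,231.20 + $2,110.60 = $4,341.80
Ending inventory: 44 @ $12.60 + 114 @ $13.10 = $2,047.80
Check: goods available $6,389.60 = COGS $4,341.80 + ending $2,047.80

COGS = $4,341.80; ending inventory = $2,047.80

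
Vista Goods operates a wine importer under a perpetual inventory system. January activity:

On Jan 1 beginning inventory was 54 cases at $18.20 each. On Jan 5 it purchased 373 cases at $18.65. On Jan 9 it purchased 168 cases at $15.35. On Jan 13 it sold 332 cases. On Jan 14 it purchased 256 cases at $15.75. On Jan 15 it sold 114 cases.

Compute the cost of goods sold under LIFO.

COGS = $7,432.90

Jan 13, 332 sold [LIFO — newest first]: 168 @ $15.35 + 164 @ $18.65 = $5,637.40
Jan 15, 114 sold [LIFO — newest first]: 114 @ $15.75 = $1,795.50
Total COGS = $5,637.40 + $1,795.50 = $7,432.90
Ending inventory: 54 @ $18.20 + 209 @ $18.65 + 142 @ $15.75 = $7,117.15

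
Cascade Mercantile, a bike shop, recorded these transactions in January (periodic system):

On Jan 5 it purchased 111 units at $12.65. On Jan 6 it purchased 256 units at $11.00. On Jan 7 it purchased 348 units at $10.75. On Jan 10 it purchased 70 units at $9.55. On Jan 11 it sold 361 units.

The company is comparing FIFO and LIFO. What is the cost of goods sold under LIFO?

FIFO COGS: 111 @ $12.65 + 250 @ $11.00 = $4,154.15
LIFO COGS: 70 @ $9.55 + 291 @ $10.75 = $3,796.75

COGS = $3,796.75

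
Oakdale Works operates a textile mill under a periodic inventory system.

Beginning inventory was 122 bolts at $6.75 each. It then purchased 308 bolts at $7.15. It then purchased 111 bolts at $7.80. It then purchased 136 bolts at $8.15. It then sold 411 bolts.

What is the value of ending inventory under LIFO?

Ending inventory = $1,853.10

Sale 1 (411) [LIFO — newest first]: 136 @ $8.15 + 111 @ $7.80 + 164 @ $7.15 = $3,146.80
Ending inventory: 122 @ $6.75 + 144 @ $7.15 = $1,853.10
Check: goods available $4,999.90 = COGS $3,146.80 + ending $1,853.10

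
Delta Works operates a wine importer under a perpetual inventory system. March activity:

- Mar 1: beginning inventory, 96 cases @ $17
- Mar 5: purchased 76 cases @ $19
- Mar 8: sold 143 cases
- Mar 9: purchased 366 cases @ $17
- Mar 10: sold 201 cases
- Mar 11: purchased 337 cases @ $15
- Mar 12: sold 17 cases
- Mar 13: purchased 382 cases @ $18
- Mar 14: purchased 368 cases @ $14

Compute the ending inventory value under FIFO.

Mar 8, 143 sold [FIFO — oldest first]: 96 @ $17 + 47 @ $19 = $2,525
Mar 10, 201 sold [FIFO — oldest first]: 29 @ $19 + 172 @ $17 = $3,475
Mar 12, 17 sold [FIFO — oldest first]: 17 @ $17 = $289
Total COGS = $2,525 + $3,475 + $289 = $6,289
Ending inventory: 177 @ $17 + 337 @ $15 + 382 @ $18 + 368 @ $14 = $20,092
Check: goods available $26,381 = COGS $6,289 + ending $20,092

Ending inventory = $20,092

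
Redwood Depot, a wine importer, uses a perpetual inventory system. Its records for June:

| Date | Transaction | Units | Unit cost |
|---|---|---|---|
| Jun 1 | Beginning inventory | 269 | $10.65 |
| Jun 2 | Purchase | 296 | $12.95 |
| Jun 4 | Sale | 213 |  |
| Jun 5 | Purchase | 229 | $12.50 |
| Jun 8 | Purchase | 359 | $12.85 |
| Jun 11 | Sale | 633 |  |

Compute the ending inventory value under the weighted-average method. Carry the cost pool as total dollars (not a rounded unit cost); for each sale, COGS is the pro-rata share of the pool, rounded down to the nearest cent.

Ending inventory = $3,804.39

After Jun 1: 269 on hand, pool $2,864.85 (≈ $10.6500 each)
After Jun 2: 565 on hand, pool $6,698.05 (≈ $11.8550 each)
Jun 4, sell 213: 213/565 × $6,698.05 → $2,525.10
After Jun 5: 581 on hand, pool $7,035.45 (≈ $12.1092 each)
After Jun 8: 940 on hand, pool $11,648.60 (≈ $12.3921 each)
Jun 11, sell 633: 633/940 × $11,648.60 → $7,844.21
Total COGS = $2,525.10 + $7,844.21 = $10,369.31
Ending inventory (cost pool remaining) = $3,804.39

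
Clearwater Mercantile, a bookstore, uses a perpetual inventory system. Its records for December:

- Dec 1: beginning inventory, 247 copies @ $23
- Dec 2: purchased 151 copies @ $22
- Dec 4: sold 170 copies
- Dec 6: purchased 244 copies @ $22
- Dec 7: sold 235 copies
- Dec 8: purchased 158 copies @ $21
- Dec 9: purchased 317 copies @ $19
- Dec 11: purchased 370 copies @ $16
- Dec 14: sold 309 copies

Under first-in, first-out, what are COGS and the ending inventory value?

COGS = $15,883; ending inventory = $13,749

Dec 4, 170 sold [FIFO — oldest first]: 170 @ $23 = $3,910
Dec 7, 235 sold [FIFO — oldest first]: 77 @ $23 + 151 @ $22 + 7 @ $22 = $5,247
Dec 14, 309 sold [FIFO — oldest first]: 237 @ $22 + 72 @ $21 = $6,726
Total COGS = $3,910 + $5,247 + $6,726 = $15,883
Ending inventory: 86 @ $21 + 317 @ $19 + 370 @ $16 = $13,749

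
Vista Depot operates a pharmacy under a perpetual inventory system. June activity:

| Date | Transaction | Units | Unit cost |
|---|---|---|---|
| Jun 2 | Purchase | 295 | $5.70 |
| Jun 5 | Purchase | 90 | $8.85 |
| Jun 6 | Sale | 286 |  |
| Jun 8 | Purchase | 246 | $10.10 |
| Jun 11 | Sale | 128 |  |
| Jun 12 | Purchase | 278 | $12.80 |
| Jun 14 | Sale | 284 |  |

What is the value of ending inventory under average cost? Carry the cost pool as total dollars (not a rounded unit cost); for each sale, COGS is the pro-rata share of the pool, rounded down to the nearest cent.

Ending inventory = $2,353.81

After Jun 2: 295 on hand, pool $1,681.50 (≈ $5.7000 each)
After Jun 5: 385 on hand, pool $2,478.00 (≈ $6.4364 each)
Jun 6, sell 286: 286/385 × $2,478.00 → $1,840.80
After Jun 8: 345 on hand, pool $3,121.80 (≈ $9.0487 each)
Jun 11, sell 128: 128/345 × $3,121.80 → $1,158.23
After Jun 12: 495 on hand, pool $5,521.97 (≈ $11.1555 each)
Jun 14, sell 284: 284/495 × $5,521.97 → $3,168.16
Total COGS = $1,840.80 + $1,158.23 + $3,168.16 = $6,167.19
Ending inventory (cost pool remaining) = $2,353.81
Check: goods available $8,521.00 = COGS $6,167.19 + ending $2,353.81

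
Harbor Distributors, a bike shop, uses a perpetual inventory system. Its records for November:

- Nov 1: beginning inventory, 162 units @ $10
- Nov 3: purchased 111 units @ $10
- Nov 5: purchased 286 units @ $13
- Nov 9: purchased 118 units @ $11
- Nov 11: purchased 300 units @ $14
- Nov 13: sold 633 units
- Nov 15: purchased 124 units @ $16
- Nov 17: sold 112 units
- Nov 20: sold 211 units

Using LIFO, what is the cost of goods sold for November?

Nov 13, 633 sold [LIFO — newest first]: 300 @ $14 + 118 @ $11 + 215 @ $13 = $8,293
Nov 17, 112 sold [LIFO — newest first]: 112 @ $16 = $1,792
Nov 20, 211 sold [LIFO — newest first]: 12 @ $16 + 71 @ $13 + 111 @ $10 + 17 @ $10 = $2,395
Total COGS = $8,293 + $1,792 + $2,395 = $12,480
Ending inventory: 145 @ $10 = $1,450

COGS = $12,480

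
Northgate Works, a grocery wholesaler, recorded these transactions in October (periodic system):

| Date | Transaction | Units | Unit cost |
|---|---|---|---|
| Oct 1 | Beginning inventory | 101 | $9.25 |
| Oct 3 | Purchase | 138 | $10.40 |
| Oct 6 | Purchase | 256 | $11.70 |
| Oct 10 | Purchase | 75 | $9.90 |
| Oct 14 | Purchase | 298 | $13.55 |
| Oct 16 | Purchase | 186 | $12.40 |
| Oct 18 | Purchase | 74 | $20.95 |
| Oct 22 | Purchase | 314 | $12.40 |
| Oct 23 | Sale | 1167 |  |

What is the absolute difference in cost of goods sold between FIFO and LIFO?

FIFO COGS: 101 @ $9.25 + 138 @ $10.40 + 256 @ $11.70 + 75 @ $9.90 + 298 @ $13.55 + 186 @ $12.40 + 74 @ $20.95 + 39 @ $12.40 = $14,485.35
LIFO COGS: 314 @ $12.40 + 74 @ $20.95 + 186 @ $12.40 + 298 @ $13.55 + 75 @ $9.90 + 220 @ $11.70 = $15,104.70
Difference = |$14,485.35 − $15,104.70| = $619.35

$619.35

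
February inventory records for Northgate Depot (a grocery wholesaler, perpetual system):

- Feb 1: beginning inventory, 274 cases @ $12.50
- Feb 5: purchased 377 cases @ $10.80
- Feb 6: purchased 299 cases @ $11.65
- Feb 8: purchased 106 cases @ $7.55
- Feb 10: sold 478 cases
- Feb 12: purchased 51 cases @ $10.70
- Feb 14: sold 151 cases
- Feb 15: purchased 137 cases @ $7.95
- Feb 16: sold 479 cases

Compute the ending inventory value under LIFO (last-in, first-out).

Feb 10, 478 sold [LIFO — newest first]: 106 @ $7.55 + 299 @ $11.65 + 73 @ $10.80 = $5,072.05
Feb 14, 151 sold [LIFO — newest first]: 51 @ $10.70 + 100 @ $10.80 = $1,625.70
Feb 16, 479 sold [LIFO — newest first]: 137 @ $7.95 + 204 @ $10.80 + 138 @ $12.50 = $5,017.35
Total COGS = $5,072.05 + $1,625.70 + $5,017.35 = $11,715.10
Ending inventory: 136 @ $12.50 = $1,700.00

Ending inventory = $1,700.00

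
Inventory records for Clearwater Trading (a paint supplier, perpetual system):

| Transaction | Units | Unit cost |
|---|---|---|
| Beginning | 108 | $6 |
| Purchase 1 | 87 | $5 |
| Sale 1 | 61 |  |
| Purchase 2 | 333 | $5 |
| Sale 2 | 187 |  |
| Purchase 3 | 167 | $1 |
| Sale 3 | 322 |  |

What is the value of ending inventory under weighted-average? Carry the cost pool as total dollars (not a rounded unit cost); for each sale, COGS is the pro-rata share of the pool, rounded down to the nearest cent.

Ending inventory = $450.65

After Beginning: 108 on hand, pool $648.00 (≈ $6.0000 each)
After Purchase 1: 195 on hand, pool $1,083.00 (≈ $5.5538 each)
Sale 1, sell 61: 61/195 × $1,083.00 → $338.78
After Purchase 2: 467 on hand, pool $2,409.22 (≈ $5.1589 each)
Sale 2, sell 187: 187/467 × $2,409.22 → $964.71
After Purchase 3: 447 on hand, pool $1,611.51 (≈ $3.6052 each)
Sale 3, sell 322: 322/447 × $1,611.51 → $1,160.86
Total COGS = $338.78 + $964.71 + $1,160.86 = $2,464.35
Ending inventory (cost pool remaining) = $450.65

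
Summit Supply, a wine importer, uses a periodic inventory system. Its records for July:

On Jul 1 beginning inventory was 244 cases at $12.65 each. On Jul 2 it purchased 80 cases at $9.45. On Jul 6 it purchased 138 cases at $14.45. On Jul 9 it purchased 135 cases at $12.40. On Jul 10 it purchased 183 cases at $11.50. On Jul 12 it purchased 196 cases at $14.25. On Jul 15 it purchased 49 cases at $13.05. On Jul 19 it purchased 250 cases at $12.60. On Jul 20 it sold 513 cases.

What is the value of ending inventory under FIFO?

Ending inventory = $9,728.55

Jul 20, 513 sold [FIFO — oldest first]: 244 @ $12.65 + 80 @ $9.45 + 138 @ $14.45 + 51 @ $12.40 = $6,469.10
Ending inventory: 84 @ $12.40 + 183 @ $11.50 + 196 @ $14.25 + 49 @ $13.05 + 250 @ $12.60 = $9,728.55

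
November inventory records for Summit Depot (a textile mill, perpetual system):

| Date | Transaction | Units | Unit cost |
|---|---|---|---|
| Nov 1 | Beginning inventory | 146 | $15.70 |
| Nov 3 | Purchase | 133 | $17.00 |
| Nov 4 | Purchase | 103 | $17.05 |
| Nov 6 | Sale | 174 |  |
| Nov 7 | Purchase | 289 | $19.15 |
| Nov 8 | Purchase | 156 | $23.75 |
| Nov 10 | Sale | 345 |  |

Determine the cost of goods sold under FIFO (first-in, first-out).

Nov 6, 174 sold [FIFO — oldest first]: 146 @ $15.70 + 28 @ $17.00 = $2,768.20
Nov 10, 345 sold [FIFO — oldest first]: 105 @ $17.00 + 103 @ $17.05 + 137 @ $19.15 = $6,164.70
Total COGS = $2,768.20 + $6,164.70 = $8,932.90
Ending inventory: 152 @ $19.15 + 156 @ $23.75 = $6,615.80

COGS = $8,932.90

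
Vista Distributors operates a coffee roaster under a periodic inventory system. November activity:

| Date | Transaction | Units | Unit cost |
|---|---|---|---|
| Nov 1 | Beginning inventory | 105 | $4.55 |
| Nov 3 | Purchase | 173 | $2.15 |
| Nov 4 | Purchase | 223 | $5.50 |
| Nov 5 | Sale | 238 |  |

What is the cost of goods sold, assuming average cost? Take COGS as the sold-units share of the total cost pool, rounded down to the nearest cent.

COGS = $986.29

Nov 5, sell 238: 238/501 × $2,076.20 → $986.29
Ending inventory (cost pool remaining) = $1,089.91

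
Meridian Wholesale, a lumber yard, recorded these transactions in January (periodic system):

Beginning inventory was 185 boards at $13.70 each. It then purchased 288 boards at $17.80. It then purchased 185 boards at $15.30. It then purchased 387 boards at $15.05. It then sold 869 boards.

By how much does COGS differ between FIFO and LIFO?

FIFO COGS: 185 @ $13.70 + 288 @ $17.80 + 185 @ $15.30 + 211 @ $15.05 = $13,666.95
LIFO COGS: 387 @ $15.05 + 185 @ $15.30 + 288 @ $17.80 + 9 @ $13.70 = $13,904.55
Difference = |$13,666.95 − $13,904.55| = $237.60

$237.60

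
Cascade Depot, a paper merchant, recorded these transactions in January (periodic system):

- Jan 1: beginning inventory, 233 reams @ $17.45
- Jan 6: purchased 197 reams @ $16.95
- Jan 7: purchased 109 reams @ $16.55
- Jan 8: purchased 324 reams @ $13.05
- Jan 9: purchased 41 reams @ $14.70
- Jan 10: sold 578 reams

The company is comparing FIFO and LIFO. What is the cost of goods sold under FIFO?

COGS = $9,717.90

FIFO COGS: 233 @ $17.45 + 197 @ $16.95 + 109 @ $16.55 + 39 @ $13.05 = $9,717.90
LIFO COGS: 41 @ $14.70 + 324 @ $13.05 + 109 @ $16.55 + 104 @ $16.95 = $8,397.65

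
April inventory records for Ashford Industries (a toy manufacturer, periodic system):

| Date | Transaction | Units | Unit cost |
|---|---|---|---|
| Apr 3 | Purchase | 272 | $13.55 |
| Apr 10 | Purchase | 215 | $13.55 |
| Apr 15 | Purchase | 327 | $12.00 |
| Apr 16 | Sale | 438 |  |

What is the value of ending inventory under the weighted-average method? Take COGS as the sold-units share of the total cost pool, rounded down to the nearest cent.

Apr 16, sell 438: 438/814 × $10,522.85 → $5,662.17
Ending inventory (cost pool remaining) = $4,860.68
Check: goods available $10,522.85 = COGS $5,662.17 + ending $4,860.68

Ending inventory = $4,860.68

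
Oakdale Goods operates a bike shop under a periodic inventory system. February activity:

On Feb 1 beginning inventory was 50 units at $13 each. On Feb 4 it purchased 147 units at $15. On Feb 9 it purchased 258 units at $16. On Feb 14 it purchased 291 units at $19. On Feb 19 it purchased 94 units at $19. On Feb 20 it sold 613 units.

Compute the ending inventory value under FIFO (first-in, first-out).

Ending inventory = $4,313

Feb 20, 613 sold [FIFO — oldest first]: 50 @ $13 + 147 @ $15 + 258 @ $16 + 158 @ $19 = $9,985
Ending inventory: 133 @ $19 + 94 @ $19 = $4,313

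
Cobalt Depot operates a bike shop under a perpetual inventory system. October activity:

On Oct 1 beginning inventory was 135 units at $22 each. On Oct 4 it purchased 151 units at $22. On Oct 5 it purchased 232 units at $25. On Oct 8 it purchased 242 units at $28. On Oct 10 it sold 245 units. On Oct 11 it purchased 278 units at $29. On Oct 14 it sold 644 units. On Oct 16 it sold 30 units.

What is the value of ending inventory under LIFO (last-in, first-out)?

Oct 10, 245 sold [LIFO — newest first]: 242 @ $28 + 3 @ $25 = $6,851
Oct 14, 644 sold [LIFO — newest first]: 278 @ $29 + 229 @ $25 + 137 @ $22 = $16,801
Oct 16, 30 sold [LIFO — newest first]: 14 @ $22 + 16 @ $22 = $660
Total COGS = $6,851 + $16,801 + $660 = $24,312
Ending inventory: 119 @ $22 = $2,618

Ending inventory = $2,618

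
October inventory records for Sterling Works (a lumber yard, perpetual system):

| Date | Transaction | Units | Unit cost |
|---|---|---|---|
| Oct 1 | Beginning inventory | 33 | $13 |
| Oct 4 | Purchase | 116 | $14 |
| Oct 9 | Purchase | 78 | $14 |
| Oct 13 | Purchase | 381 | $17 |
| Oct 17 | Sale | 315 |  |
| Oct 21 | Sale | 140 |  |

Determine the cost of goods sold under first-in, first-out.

COGS = $7,021

Oct 17, 315 sold [FIFO — oldest first]: 33 @ $13 + 116 @ $14 + 78 @ $14 + 88 @ $17 = $4,641
Oct 21, 140 sold [FIFO — oldest first]: 140 @ $17 = $2,380
Total COGS = $4,641 + $2,380 = $7,021
Ending inventory: 153 @ $17 = $2,601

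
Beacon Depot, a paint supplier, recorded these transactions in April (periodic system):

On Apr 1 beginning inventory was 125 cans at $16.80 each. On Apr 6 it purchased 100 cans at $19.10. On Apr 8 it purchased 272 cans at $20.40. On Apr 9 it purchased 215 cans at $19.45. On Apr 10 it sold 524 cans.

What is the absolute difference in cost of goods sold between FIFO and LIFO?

$353.30

FIFO COGS: 125 @ $16.80 + 100 @ $19.10 + 272 @ $20.40 + 27 @ $19.45 = $10,083.95
LIFO COGS: 215 @ $19.45 + 272 @ $20.40 + 37 @ $19.10 = $10,437.25
Difference = |$10,083.95 − $10,437.25| = $353.30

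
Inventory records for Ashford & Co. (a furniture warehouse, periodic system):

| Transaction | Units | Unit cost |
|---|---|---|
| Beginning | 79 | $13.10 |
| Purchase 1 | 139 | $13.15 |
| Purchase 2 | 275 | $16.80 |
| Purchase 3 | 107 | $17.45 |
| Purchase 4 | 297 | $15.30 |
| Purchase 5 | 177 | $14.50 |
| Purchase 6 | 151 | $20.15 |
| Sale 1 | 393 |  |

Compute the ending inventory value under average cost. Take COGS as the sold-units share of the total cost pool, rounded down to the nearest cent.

Ending inventory = $13,246.23

Sale 1, sell 393: 393/1225 × $19,503.15 → $6,256.92
Ending inventory (cost pool remaining) = $13,246.23
Check: goods available $19,503.15 = COGS $6,256.92 + ending $13,246.23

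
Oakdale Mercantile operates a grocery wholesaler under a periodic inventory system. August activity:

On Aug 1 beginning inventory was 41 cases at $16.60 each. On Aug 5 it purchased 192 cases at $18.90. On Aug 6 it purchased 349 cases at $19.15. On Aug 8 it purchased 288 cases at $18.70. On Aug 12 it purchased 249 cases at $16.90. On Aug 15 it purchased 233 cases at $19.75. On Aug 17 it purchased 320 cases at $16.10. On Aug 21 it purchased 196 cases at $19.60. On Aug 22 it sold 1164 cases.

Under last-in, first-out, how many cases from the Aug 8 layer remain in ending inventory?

122

Aug 22, 1164 sold [LIFO — newest first]: 196 @ $19.60 + 320 @ $16.10 + 233 @ $19.75 + 249 @ $16.90 + 166 @ $18.70 = $20,907.65
Ending inventory: 41 @ $16.60 + 192 @ $18.90 + 349 @ $19.15 + 122 @ $18.70 = $13,274.15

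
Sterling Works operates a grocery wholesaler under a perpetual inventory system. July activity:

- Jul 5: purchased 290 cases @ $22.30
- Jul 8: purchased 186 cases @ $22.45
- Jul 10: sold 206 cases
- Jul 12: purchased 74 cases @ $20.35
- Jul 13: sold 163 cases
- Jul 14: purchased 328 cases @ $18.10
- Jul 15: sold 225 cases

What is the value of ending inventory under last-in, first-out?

Ending inventory = $5,900.60

Jul 10, 206 sold [LIFO — newest first]: 186 @ $22.45 + 20 @ $22.30 = $4,621.70
Jul 13, 163 sold [LIFO — newest first]: 74 @ $20.35 + 89 @ $22.30 = $3,490.60
Jul 15, 225 sold [LIFO — newest first]: 225 @ $18.10 = $4,072.50
Total COGS = $4,621.70 + $3,490.60 + $4,072.50 = $12,184.80
Ending inventory: 181 @ $22.30 + 103 @ $18.10 = $5,900.60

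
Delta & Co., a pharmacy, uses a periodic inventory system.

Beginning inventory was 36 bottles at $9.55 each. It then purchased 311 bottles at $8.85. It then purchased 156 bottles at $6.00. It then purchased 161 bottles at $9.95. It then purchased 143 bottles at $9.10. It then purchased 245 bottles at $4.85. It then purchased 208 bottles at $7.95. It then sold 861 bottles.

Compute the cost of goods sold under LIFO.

Sale 1 (861) [LIFO — newest first]: 208 @ $7.95 + 245 @ $4.85 + 143 @ $9.10 + 161 @ $9.95 + 104 @ $6.00 = $6,369.10
Ending inventory: 36 @ $9.55 + 311 @ $8.85 + 52 @ $6.00 = $3,408.15
Check: goods available $9,777.25 = COGS $6,369.10 + ending $3,408.15

COGS = $6,369.10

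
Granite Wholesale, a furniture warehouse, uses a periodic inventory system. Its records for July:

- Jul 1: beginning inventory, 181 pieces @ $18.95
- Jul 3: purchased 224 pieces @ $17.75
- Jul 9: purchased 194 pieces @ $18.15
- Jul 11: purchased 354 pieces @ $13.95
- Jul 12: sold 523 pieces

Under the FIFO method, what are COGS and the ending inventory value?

COGS = $9,547.65; ending inventory = $6,317.70

Jul 12, 523 sold [FIFO — oldest first]: 181 @ $18.95 + 224 @ $17.75 + 118 @ $18.15 = $9,547.65
Ending inventory: 76 @ $18.15 + 354 @ $13.95 = $6,317.70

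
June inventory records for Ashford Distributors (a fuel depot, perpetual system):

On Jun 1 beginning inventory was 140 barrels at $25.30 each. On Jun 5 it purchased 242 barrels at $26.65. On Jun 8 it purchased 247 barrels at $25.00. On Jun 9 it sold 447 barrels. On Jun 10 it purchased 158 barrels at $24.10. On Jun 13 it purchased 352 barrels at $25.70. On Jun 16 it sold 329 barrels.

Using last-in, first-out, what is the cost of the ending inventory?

Ending inventory = $9,060.20

Jun 9, 447 sold [LIFO — newest first]: 247 @ $25.00 + 200 @ $26.65 = $11,505.00
Jun 16, 329 sold [LIFO — newest first]: 329 @ $25.70 = $8,455.30
Total COGS = $11,505.00 + $8,455.30 = $19,960.30
Ending inventory: 140 @ $25.30 + 42 @ $26.65 + 158 @ $24.10 + 23 @ $25.70 = $9,060.20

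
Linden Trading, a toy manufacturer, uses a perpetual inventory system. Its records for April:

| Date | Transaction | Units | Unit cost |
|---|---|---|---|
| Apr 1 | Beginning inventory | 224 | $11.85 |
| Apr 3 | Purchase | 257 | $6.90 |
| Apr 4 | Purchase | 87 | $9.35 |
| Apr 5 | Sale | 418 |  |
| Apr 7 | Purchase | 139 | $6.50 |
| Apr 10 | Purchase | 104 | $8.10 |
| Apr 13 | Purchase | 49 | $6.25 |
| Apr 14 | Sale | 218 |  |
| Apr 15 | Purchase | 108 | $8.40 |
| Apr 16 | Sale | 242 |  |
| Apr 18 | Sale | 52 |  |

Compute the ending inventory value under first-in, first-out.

Ending inventory = $319.20

Apr 5, 418 sold [FIFO — oldest first]: 224 @ $11.85 + 194 @ $6.90 = $3,993.00
Apr 14, 218 sold [FIFO — oldest first]: 63 @ $6.90 + 87 @ $9.35 + 68 @ $6.50 = $1,690.15
Apr 16, 242 sold [FIFO — oldest first]: 71 @ $6.50 + 104 @ $8.10 + 49 @ $6.25 + 18 @ $8.40 = $1,761.35
Apr 18, 52 sold [FIFO — oldest first]: 52 @ $8.40 = $436.80
Total COGS = $3,993.00 + $1,690.15 + $1,761.35 + $436.80 = $7,881.30
Ending inventory: 38 @ $8.40 = $319.20
Check: goods available $8,200.50 = COGS $7,881.30 + ending $319.20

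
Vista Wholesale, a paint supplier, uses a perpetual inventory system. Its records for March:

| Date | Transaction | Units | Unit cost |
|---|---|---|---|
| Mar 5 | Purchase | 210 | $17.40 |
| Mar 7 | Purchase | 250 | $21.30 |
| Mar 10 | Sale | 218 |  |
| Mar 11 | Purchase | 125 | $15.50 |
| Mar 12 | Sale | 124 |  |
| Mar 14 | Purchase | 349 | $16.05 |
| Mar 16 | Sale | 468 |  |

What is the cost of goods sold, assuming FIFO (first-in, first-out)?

COGS = $14,527.75

Mar 10, 218 sold [FIFO — oldest first]: 210 @ $17.40 + 8 @ $21.30 = $3,824.40
Mar 12, 124 sold [FIFO — oldest first]: 124 @ $21.30 = $2,641.20
Mar 16, 468 sold [FIFO — oldest first]: 118 @ $21.30 + 125 @ $15.50 + 225 @ $16.05 = $8,062.15
Total COGS = $3,824.40 + $2,641.20 + $8,062.15 = $14,527.75
Ending inventory: 124 @ $16.05 = $1,990.20
Check: goods available $16,517.95 = COGS $14,527.75 + ending $1,990.20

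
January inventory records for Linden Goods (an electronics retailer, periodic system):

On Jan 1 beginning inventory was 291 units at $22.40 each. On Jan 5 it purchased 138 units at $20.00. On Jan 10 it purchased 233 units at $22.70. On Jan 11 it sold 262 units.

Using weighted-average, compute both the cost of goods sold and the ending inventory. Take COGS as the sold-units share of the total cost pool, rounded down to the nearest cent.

COGS = $5,765.38; ending inventory = $8,802.12

Jan 11, sell 262: 262/662 × $14,567.50 → $5,765.38
Ending inventory (cost pool remaining) = $8,802.12
Check: goods available $14,567.50 = COGS $5,765.38 + ending $8,802.12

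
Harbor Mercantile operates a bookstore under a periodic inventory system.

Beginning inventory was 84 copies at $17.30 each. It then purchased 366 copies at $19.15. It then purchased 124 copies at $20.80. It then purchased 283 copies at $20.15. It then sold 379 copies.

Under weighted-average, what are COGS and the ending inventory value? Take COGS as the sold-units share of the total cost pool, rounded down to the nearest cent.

COGS = $7,404.76; ending inventory = $9,338.99

Sale 1, sell 379: 379/857 × $16,743.75 → $7,404.76
Ending inventory (cost pool remaining) = $9,338.99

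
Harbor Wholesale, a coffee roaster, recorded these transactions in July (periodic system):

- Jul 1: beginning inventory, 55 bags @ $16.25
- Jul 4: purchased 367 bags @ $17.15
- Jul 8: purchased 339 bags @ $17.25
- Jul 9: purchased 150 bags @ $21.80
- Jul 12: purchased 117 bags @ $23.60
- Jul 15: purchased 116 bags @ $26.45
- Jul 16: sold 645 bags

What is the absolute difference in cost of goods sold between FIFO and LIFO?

$2,584.35

FIFO COGS: 55 @ $16.25 + 367 @ $17.15 + 223 @ $17.25 = $11,034.55
LIFO COGS: 116 @ $26.45 + 117 @ $23.60 + 150 @ $21.80 + 262 @ $17.25 = $13,618.90
Difference = |$11,034.55 − $13,618.90| = $2,584.35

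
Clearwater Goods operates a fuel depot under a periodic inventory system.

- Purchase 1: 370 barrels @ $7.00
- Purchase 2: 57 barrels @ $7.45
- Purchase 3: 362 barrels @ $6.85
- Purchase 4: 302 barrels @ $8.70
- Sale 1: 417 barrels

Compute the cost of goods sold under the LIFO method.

COGS = $3,415.15

Sale 1 (417) [LIFO — newest first]: 302 @ $8.70 + 115 @ $6.85 = $3,415.15
Ending inventory: 370 @ $7.00 + 57 @ $7.45 + 247 @ $6.85 = $4,706.60
Check: goods available $8,121.75 = COGS $3,415.15 + ending $4,706.60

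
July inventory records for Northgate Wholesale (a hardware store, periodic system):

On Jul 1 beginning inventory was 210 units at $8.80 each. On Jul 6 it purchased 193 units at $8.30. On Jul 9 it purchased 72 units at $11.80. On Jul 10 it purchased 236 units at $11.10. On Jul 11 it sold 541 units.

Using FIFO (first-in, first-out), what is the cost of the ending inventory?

Jul 11, 541 sold [FIFO — oldest first]: 210 @ $8.80 + 193 @ $8.30 + 72 @ $11.80 + 66 @ $11.10 = $5,032.10
Ending inventory: 170 @ $11.10 = $1,887.00
Check: goods available $6,919.10 = COGS $5,032.10 + ending $1,887.00

Ending inventory = $1,887.00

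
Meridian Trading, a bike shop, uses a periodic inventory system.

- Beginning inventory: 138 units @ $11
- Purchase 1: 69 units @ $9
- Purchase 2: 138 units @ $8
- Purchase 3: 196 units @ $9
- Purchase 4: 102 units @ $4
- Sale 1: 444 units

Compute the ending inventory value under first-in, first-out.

Sale 1 (444) [FIFO — oldest first]: 138 @ $11 + 69 @ $9 + 138 @ $8 + 99 @ $9 = $4,134
Ending inventory: 97 @ $9 + 102 @ $4 = $1,281
Check: goods available $5,415 = COGS $4,134 + ending $1,281

Ending inventory = $1,281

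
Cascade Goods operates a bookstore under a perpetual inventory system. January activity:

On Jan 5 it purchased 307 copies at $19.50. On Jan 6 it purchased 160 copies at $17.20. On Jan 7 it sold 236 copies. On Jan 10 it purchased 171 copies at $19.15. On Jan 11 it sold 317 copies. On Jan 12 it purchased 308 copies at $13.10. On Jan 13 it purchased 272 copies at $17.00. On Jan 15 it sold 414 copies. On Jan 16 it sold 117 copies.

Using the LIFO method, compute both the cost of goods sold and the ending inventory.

COGS = $18,372.55; ending inventory = $2,299.40

Jan 7, 236 sold [LIFO — newest first]: 160 @ $17.20 + 76 @ $19.50 = $4,234.00
Jan 11, 317 sold [LIFO — newest first]: 171 @ $19.15 + 146 @ $19.50 = $6,121.65
Jan 15, 414 sold [LIFO — newest first]: 272 @ $17.00 + 142 @ $13.10 = $6,484.20
Jan 16, 117 sold [LIFO — newest first]: 117 @ $13.10 = $1,532.70
Total COGS = $4,234.00 + $6,121.65 + $6,484.20 + $1,532.70 = $18,372.55
Ending inventory: 85 @ $19.50 + 49 @ $13.10 = $2,299.40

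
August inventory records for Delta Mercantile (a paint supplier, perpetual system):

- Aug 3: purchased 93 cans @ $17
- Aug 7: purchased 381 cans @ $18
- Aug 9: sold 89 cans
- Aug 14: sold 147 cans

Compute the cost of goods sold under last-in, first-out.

Aug 9, 89 sold [LIFO — newest first]: 89 @ $18 = $1,602
Aug 14, 147 sold [LIFO — newest first]: 147 @ $18 = $2,646
Total COGS = $1,602 + $2,646 = $4,248
Ending inventory: 93 @ $17 + 145 @ $18 = $4,191

COGS = $4,248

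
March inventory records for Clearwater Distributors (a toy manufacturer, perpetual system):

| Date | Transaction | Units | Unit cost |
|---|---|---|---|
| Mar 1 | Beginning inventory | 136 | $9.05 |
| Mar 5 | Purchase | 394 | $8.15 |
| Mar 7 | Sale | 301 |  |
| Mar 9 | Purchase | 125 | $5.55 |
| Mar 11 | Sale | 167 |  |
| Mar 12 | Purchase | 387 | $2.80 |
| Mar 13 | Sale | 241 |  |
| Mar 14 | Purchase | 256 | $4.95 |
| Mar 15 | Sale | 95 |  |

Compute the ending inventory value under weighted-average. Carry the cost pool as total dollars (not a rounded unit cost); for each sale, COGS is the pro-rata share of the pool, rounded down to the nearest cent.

Ending inventory = $2,261.69

After Mar 1: 136 on hand, pool $1,230.80 (≈ $9.0500 each)
After Mar 5: 530 on hand, pool $4,441.90 (≈ $8.3809 each)
Mar 7, sell 301: 301/530 × $4,441.90 → $2,522.66
After Mar 9: 354 on hand, pool $2,612.99 (≈ $7.3813 each)
Mar 11, sell 167: 167/354 × $2,612.99 → $1,232.68
After Mar 12: 574 on hand, pool $2,463.91 (≈ $4.2925 each)
Mar 13, sell 241: 241/574 × $2,463.91 → $1,034.49
After Mar 14: 589 on hand, pool $2,696.62 (≈ $4.5783 each)
Mar 15, sell 95: 95/589 × $2,696.62 → $434.93
Total COGS = $2,522.66 + $1,232.68 + $1,034.49 + $434.93 = $5,224.76
Ending inventory (cost pool remaining) = $2,261.69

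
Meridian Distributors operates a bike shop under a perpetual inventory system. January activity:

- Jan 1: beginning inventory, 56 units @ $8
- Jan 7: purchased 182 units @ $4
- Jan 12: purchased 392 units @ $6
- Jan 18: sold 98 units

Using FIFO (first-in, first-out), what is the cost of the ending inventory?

Jan 18, 98 sold [FIFO — oldest first]: 56 @ $8 + 42 @ $4 = $616
Ending inventory: 140 @ $4 + 392 @ $6 = $2,912
Check: goods available $3,528 = COGS $616 + ending $2,912

Ending inventory = $2,912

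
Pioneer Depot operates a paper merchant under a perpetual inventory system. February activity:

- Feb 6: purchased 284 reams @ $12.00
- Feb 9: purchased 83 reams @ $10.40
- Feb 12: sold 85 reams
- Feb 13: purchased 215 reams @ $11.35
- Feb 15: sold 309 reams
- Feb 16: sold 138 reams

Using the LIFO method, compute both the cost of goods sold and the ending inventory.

COGS = $6,111.45; ending inventory = $600.00

Feb 12, 85 sold [LIFO — newest first]: 83 @ $10.40 + 2 @ $12.00 = $887.20
Feb 15, 309 sold [LIFO — newest first]: 215 @ $11.35 + 94 @ $12.00 = $3,568.25
Feb 16, 138 sold [LIFO — newest first]: 138 @ $12.00 = $1,656.00
Total COGS = $887.20 + $3,568.25 + $1,656.00 = $6,111.45
Ending inventory: 50 @ $12.00 = $600.00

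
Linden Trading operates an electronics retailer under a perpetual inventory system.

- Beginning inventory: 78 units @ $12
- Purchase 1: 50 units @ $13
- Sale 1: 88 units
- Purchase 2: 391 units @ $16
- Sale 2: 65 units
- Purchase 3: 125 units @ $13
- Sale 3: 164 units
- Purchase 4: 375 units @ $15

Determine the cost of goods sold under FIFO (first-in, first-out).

COGS = $4,610

Sale 1 (88) [FIFO — oldest first]: 78 @ $12 + 10 @ $13 = $1,066
Sale 2 (65) [FIFO — oldest first]: 40 @ $13 + 25 @ $16 = $920
Sale 3 (164) [FIFO — oldest first]: 164 @ $16 = $2,624
Total COGS = $1,066 + $920 + $2,624 = $4,610
Ending inventory: 202 @ $16 + 125 @ $13 + 375 @ $15 = $10,482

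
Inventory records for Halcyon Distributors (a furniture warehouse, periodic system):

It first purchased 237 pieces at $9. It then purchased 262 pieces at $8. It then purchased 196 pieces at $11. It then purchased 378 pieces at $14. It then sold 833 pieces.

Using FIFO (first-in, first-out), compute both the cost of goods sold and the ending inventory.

Sale 1 (833) [FIFO — oldest first]: 237 @ $9 + 262 @ $8 + 196 @ $11 + 138 @ $14 = $8,317
Ending inventory: 240 @ $14 = $3,360
Check: goods available $11,677 = COGS $8,317 + ending $3,360

COGS = $8,317; ending inventory = $3,360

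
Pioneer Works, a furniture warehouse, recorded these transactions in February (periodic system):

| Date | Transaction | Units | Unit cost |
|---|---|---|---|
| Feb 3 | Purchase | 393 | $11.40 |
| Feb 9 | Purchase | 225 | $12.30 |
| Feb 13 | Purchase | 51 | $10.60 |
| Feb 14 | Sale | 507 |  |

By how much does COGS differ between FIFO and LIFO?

FIFO COGS: 393 @ $11.40 + 114 @ $12.30 = $5,882.40
LIFO COGS: 51 @ $10.60 + 225 @ $12.30 + 231 @ $11.40 = $5,941.50
Difference = |$5,882.40 − $5,941.50| = $59.10

$59.10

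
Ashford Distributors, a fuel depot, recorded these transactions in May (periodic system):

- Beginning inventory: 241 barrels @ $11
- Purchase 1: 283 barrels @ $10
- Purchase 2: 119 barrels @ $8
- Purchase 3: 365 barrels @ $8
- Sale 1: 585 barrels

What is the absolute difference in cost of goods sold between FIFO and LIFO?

FIFO COGS: 241 @ $11 + 283 @ $10 + 61 @ $8 = $5,969
LIFO COGS: 365 @ $8 + 119 @ $8 + 101 @ $10 = $4,882
Difference = |$5,969 − $4,882| = $1,087

$1,087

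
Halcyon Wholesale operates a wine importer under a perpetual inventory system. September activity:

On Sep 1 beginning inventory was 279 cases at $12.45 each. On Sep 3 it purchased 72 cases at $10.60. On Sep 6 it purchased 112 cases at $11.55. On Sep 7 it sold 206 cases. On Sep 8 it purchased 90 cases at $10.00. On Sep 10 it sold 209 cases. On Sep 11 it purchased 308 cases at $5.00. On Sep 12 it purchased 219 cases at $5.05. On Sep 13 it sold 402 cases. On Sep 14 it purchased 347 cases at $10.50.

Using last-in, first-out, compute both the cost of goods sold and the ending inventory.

COGS = $6,733.20; ending inventory = $5,986.60

Sep 7, 206 sold [LIFO — newest first]: 112 @ $11.55 + 72 @ $10.60 + 22 @ $12.45 = $2,330.70
Sep 10, 209 sold [LIFO — newest first]: 90 @ $10.00 + 119 @ $12.45 = $2,381.55
Sep 13, 402 sold [LIFO — newest first]: 219 @ $5.05 + 183 @ $5.00 = $2,020.95
Total COGS = $2,330.70 + $2,381.55 + $2,020.95 = $6,733.20
Ending inventory: 138 @ $12.45 + 125 @ $5.00 + 347 @ $10.50 = $5,986.60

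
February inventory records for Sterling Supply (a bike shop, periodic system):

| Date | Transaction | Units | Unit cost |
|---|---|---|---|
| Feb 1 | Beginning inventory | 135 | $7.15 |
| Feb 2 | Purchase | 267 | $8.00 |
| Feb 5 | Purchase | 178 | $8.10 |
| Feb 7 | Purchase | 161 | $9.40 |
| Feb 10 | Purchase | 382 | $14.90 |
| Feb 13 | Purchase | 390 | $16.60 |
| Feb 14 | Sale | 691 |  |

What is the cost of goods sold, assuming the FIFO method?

Feb 14, 691 sold [FIFO — oldest first]: 135 @ $7.15 + 267 @ $8.00 + 178 @ $8.10 + 111 @ $9.40 = $5,586.45
Ending inventory: 50 @ $9.40 + 382 @ $14.90 + 390 @ $16.60 = $12,635.80

COGS = $5,586.45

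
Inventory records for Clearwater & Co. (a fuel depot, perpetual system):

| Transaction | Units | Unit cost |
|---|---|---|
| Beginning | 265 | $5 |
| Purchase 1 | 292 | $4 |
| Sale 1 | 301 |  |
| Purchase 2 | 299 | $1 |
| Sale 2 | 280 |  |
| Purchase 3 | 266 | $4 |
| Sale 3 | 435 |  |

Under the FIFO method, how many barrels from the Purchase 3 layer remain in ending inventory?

Sale 1 (301) [FIFO — oldest first]: 265 @ $5 + 36 @ $4 = $1,469
Sale 2 (280) [FIFO — oldest first]: 256 @ $4 + 24 @ $1 = $1,048
Sale 3 (435) [FIFO — oldest first]: 275 @ $1 + 160 @ $4 = $915
Total COGS = $1,469 + $1,048 + $915 = $3,432
Ending inventory: 106 @ $4 = $424
Check: goods available $3,856 = COGS $3,432 + ending $424

106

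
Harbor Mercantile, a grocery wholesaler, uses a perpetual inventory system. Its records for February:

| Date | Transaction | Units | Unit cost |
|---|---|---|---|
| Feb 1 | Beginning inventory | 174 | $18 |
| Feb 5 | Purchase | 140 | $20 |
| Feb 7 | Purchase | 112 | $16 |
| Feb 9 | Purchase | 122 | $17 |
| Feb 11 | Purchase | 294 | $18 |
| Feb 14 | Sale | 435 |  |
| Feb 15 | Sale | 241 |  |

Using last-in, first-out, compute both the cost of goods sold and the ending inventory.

COGS = $12,102; ending inventory = $2,988

Feb 14, 435 sold [LIFO — newest first]: 294 @ $18 + 122 @ $17 + 19 @ $16 = $7,670
Feb 15, 241 sold [LIFO — newest first]: 93 @ $16 + 140 @ $20 + 8 @ $18 = $4,432
Total COGS = $7,670 + $4,432 = $12,102
Ending inventory: 166 @ $18 = $2,988
Check: goods available $15,090 = COGS $12,102 + ending $2,988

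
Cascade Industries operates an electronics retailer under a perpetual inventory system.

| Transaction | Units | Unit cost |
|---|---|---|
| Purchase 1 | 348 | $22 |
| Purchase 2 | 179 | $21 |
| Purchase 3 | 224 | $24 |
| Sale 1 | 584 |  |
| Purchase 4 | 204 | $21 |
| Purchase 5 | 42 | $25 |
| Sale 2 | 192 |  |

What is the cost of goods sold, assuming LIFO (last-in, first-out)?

Sale 1 (584) [LIFO — newest first]: 224 @ $24 + 179 @ $21 + 181 @ $22 = $13,117
Sale 2 (192) [LIFO — newest first]: 42 @ $25 + 150 @ $21 = $4,200
Total COGS = $13,117 + $4,200 = $17,317
Ending inventory: 167 @ $22 + 54 @ $21 = $4,808

COGS = $17,317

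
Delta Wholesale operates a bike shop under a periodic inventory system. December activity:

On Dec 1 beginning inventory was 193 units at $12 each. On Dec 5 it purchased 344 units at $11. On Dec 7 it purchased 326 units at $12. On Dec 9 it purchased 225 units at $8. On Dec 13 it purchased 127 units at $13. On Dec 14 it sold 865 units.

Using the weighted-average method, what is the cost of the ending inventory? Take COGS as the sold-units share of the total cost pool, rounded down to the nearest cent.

Ending inventory = $3,878.24

Dec 14, sell 865: 865/1215 × $13,463.00 → $9,584.76
Ending inventory (cost pool remaining) = $3,878.24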